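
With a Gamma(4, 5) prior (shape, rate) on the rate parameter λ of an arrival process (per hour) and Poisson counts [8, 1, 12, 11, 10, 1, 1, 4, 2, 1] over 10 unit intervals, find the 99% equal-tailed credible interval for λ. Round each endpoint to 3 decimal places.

[2.518, 5.065]

Posterior: Gamma(4+51, 5+10) = Gamma(55, 15) (shape, rate).
Equal-tailed 99% interval: Gamma(55, 15) quantiles at 0.005 and 0.995.
Posterior mean ≈ 3.667, SD ≈ 0.494; a Normal approximation gives roughly [2.393, 4.940].
Exact: lower = 2.518; upper = 5.065.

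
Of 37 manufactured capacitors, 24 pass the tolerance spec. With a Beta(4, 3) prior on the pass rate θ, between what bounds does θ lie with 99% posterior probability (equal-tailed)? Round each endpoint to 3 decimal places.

Posterior: Beta(4+24, 3+13) = Beta(28, 16).
Equal-tailed 99% interval: the 0.005 and 0.995 quantiles of Beta(28, 16).
Posterior mean ≈ 0.636, SD ≈ 0.072; a Normal approximation gives roughly [0.452, 0.821].
Exact: F⁻¹(0.005) = 0.444; F⁻¹(0.995) = 0.806.

[0.444, 0.806]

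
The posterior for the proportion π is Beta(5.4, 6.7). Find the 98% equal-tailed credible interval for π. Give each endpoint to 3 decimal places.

[0.156, 0.762]

Posterior: Beta(5.4, 6.7).
Equal-tailed 98% interval: the 0.01 and 0.99 quantiles of Beta(5.4, 6.7).
Posterior mean ≈ 0.446, SD ≈ 0.137; a Normal approximation gives roughly [0.127, 0.766].
Exact: F⁻¹(0.01) = 0.156; F⁻¹(0.99) = 0.762.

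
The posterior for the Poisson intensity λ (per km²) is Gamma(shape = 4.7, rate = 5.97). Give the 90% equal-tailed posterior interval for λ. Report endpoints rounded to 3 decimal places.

Posterior: Gamma(shape 4.7, rate 5.97).
Equal-tailed 90% interval: Gamma(4.7, 5.97) quantiles at 0.05 and 0.95.
Posterior mean ≈ 0.787, SD ≈ 0.363; a Normal approximation gives roughly [0.190, 1.385].
Exact: lower = 0.299; upper = 1.464.

[0.299, 1.464]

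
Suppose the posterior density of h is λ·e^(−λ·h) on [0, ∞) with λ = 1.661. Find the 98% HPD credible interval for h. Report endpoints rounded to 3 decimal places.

[0.000, 2.355]

The exponential density is strictly decreasing on [0, ∞), so the HPD interval is anchored at 0: [0, q] with P(h ≤ q) = 0.98.
q = −ln(1 − 0.98) / 1.661 = 3.9120 / 1.661 = 2.355.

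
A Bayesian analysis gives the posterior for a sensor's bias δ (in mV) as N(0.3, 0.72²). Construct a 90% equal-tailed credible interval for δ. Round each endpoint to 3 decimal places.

The posterior is symmetric, so the 90% equal-tailed interval is δ = 0.3 ± z·0.72 with z = 1.645.
Half-width: 1.645 × 0.72 = 1.184.
0.3 − 1.184 = -0.884; 0.3 + 1.184 = 1.484.

[-0.884, 1.484]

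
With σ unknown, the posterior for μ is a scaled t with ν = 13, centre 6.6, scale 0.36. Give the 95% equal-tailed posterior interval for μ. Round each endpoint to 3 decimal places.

[5.822, 7.378]

The t_13 distribution is symmetric; the 95% interval is 6.6 ± t·0.36 with t_{0.975,13} = 2.160.
Half-width: 2.160 × 0.36 = 0.778.
6.6 − 0.778 = 5.822; 6.6 + 0.778 = 7.378.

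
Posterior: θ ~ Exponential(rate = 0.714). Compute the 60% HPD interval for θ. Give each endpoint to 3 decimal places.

[0.000, 1.283]

The exponential density is strictly decreasing on [0, ∞), so the HPD interval is anchored at 0: [0, q] with P(θ ≤ q) = 0.60.
q = −ln(1 − 0.60) / 0.714 = 0.9163 / 0.714 = 1.283.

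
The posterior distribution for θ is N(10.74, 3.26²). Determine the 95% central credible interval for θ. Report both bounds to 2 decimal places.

[4.35, 17.13]

The posterior is symmetric, so the 95% equal-tailed interval is θ = 10.74 ± z·3.26 with z = 1.960.
Half-width: 1.960 × 3.26 = 6.39.
10.74 − 6.39 = 4.35; 10.74 + 6.39 = 17.13.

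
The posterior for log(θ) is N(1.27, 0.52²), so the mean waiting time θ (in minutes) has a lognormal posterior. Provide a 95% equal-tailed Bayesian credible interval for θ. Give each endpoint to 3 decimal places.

On the log scale the 95% interval is 1.27 ± 1.960 × 0.52 = [0.2508, 2.2892].
Exponentiate: [e^0.2508, e^2.2892] = [1.285, 9.867].

[1.285, 9.867]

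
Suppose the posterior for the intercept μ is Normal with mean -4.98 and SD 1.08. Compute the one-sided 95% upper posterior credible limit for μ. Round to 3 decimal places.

Need U with P(μ ≤ U) = 0.95: U = -4.98 + z_{0.05}·1.08.
z = 1.645; U = -4.98 + 1.645 × 1.08 = -3.204.

-3.204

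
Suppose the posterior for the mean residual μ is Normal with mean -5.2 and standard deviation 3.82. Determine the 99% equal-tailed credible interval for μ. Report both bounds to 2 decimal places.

[-15.04, 4.64]

The posterior is symmetric, so the 99% equal-tailed interval is μ = -5.2 ± z·3.82 with z = 2.576.
Half-width: 2.576 × 3.82 = 9.84.
-5.2 − 9.84 = -15.04; -5.2 + 9.84 = 4.64.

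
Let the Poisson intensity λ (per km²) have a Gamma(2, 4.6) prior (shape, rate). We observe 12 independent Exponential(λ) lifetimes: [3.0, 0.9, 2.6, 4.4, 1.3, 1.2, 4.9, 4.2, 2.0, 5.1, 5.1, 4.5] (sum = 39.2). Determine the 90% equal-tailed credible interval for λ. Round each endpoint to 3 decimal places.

[0.193, 0.472]

Posterior: Gamma(2+12, 4.6+39.2) = Gamma(14, 43.8) (shape, rate).
Equal-tailed 90% interval: Gamma(14, 43.8) quantiles at 0.05 and 0.95.
Posterior mean ≈ 0.320, SD ≈ 0.085; a Normal approximation gives roughly [0.179, 0.460].
Exact: lower = 0.193; upper = 0.472.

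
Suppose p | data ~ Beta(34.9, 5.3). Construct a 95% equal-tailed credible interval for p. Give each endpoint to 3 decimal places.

[0.749, 0.953]

Posterior: Beta(34.9, 5.3).
Equal-tailed 95% interval: the 0.025 and 0.975 quantiles of Beta(34.9, 5.3).
Posterior mean ≈ 0.868, SD ≈ 0.053; a Normal approximation gives roughly [0.765, 0.971].
Exact: F⁻¹(0.025) = 0.749; F⁻¹(0.975) = 0.953.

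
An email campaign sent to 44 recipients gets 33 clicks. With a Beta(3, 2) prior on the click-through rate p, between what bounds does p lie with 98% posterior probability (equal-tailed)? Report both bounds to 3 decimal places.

[0.577, 0.864]

Posterior: Beta(3+33, 2+11) = Beta(36, 13).
Equal-tailed 98% interval: the 0.01 and 0.99 quantiles of Beta(36, 13).
Posterior mean ≈ 0.735, SD ≈ 0.062; a Normal approximation gives roughly [0.589, 0.880].
Exact: F⁻¹(0.01) = 0.577; F⁻¹(0.99) = 0.864.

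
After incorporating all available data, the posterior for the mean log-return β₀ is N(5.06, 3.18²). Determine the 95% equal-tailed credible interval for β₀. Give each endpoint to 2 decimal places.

[-1.17, 11.29]

The posterior is symmetric, so the 95% equal-tailed interval is β₀ = 5.06 ± z·3.18 with z = 1.960.
Half-width: 1.960 × 3.18 = 6.23.
5.06 − 6.23 = -1.17; 5.06 + 6.23 = 11.29.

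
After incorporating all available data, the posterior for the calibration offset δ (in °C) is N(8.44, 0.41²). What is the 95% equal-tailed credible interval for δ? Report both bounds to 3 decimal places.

[7.636, 9.244]

The posterior is symmetric, so the 95% equal-tailed interval is δ = 8.44 ± z·0.41 with z = 1.960.
Half-width: 1.960 × 0.41 = 0.804.
8.44 − 0.804 = 7.636; 8.44 + 0.804 = 9.244.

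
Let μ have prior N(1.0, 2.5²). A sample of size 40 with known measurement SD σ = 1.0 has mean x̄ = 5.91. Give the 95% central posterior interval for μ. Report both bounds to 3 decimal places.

Posterior precision = 1/2.5² + 40/1.0² = 0.1600 + 40.0000 = 40.1600, so posterior SD = 0.1578.
Posterior mean = (1.0/2.5² + 40·5.91/1.0²) / 40.1600 = 5.8904.
Interval: 5.8904 ± 1.960 × 0.1578 → [5.581, 6.200].

[5.581, 6.200]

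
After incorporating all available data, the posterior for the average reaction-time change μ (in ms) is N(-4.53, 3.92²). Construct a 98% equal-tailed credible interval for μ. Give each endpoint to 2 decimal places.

The posterior is symmetric, so the 98% equal-tailed interval is μ = -4.53 ± z·3.92 with z = 2.326.
Half-width: 2.326 × 3.92 = 9.12.
-4.53 − 9.12 = -13.65; -4.53 + 9.12 = 4.59.

[-13.65, 4.59]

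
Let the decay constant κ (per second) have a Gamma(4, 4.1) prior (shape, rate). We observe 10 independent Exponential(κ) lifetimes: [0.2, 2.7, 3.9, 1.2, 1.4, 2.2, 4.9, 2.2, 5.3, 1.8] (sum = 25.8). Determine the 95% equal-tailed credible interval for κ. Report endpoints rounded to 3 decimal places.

[0.256, 0.743]

Posterior: Gamma(4+10, 4.1+25.8) = Gamma(14, 29.9) (shape, rate).
Equal-tailed 95% interval: Gamma(14, 29.9) quantiles at 0.025 and 0.975.
Posterior mean ≈ 0.468, SD ≈ 0.125; a Normal approximation gives roughly [0.223, 0.713].
Exact: lower = 0.256; upper = 0.743.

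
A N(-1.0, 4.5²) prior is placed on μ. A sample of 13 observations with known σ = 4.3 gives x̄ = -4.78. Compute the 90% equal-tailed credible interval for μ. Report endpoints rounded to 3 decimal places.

Posterior precision = 1/4.5² + 13/4.3² = 0.0494 + 0.7031 = 0.7525, so posterior SD = 1.1528.
Posterior mean = (-1.0/4.5² + 13·-4.78/4.3²) / 0.7525 = -4.5319.
Interval: -4.5319 ± 1.645 × 1.1528 → [-6.428, -2.636].

[-6.428, -2.636]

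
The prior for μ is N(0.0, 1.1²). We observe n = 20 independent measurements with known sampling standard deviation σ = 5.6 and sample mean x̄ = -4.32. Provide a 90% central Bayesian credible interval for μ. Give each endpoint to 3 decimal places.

Posterior precision = 1/1.1² + 20/5.6² = 0.8264 + 0.6378 = 1.4642, so posterior SD = 0.8264.
Posterior mean = (0.0/1.1² + 20·-4.32/5.6²) / 1.4642 = -1.8816.
Interval: -1.8816 ± 1.645 × 0.8264 → [-3.241, -0.522].

[-3.241, -0.522]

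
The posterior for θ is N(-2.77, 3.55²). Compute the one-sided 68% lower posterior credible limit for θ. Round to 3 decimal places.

Need L with P(θ ≥ L) = 0.68: L = -2.77 − z_{0.32}·3.55.
z = 0.468; L = -2.77 − 0.468 × 3.55 = -4.430.

-4.430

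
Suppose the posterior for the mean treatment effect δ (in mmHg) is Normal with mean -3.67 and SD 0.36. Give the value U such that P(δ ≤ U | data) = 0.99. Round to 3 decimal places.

Need U with P(δ ≤ U) = 0.99: U = -3.67 + z_{0.01}·0.36.
z = 2.326; U = -3.67 + 2.326 × 0.36 = -2.833.

-2.833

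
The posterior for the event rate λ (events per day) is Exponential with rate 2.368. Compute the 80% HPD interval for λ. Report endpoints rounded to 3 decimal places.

The exponential density is strictly decreasing on [0, ∞), so the HPD interval is anchored at 0: [0, q] with P(λ ≤ q) = 0.80.
q = −ln(1 − 0.80) / 2.368 = 1.6094 / 2.368 = 0.680.

[0.000, 0.680]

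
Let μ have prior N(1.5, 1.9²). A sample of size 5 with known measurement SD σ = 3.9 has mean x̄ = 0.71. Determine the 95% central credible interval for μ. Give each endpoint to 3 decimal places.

[-1.447, 3.590]

Posterior precision = 1/1.9² + 5/3.9² = 0.2770 + 0.3287 = 0.6057, so posterior SD = 1.2849.
Posterior mean = (1.5/1.9² + 5·0.71/3.9²) / 0.6057 = 1.0713.
Interval: 1.0713 ± 1.960 × 1.2849 → [-1.447, 3.590].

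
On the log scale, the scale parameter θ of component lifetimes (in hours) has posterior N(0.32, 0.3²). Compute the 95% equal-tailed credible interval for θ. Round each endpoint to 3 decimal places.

[0.765, 2.479]

On the log scale the 95% interval is 0.32 ± 1.960 × 0.3 = [-0.2680, 0.9080].
Exponentiate: [e^-0.2680, e^0.9080] = [0.765, 2.479].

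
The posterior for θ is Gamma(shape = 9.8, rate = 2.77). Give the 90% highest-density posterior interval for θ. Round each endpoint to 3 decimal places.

[1.714, 5.301]

The posterior is unimodal and skewed, so the HPD interval has equal density at both endpoints and is the shortest 90% interval.
Solving f(1.714) = f(5.301) with F(5.301) − F(1.714) = 0.90 gives [1.714, 5.301].
For comparison, the equal-tailed interval is [1.905, 5.578]; the HPD is narrower and shifted toward the mode.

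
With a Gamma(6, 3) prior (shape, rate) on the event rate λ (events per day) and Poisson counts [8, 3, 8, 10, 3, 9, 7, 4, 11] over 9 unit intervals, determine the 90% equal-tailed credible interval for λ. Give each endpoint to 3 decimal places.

Posterior: Gamma(6+63, 3+9) = Gamma(69, 12) (shape, rate).
Equal-tailed 90% interval: Gamma(69, 12) quantiles at 0.05 and 0.95.
Posterior mean ≈ 5.750, SD ≈ 0.692; a Normal approximation gives roughly [4.611, 6.889].
Exact: lower = 4.661; upper = 6.934.

[4.661, 6.934]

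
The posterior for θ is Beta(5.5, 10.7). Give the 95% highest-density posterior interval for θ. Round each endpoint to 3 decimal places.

[0.126, 0.563]

The posterior is unimodal and skewed, so the HPD interval has equal density at both endpoints and is the shortest 95% interval.
Solving f(0.126) = f(0.563) with F(0.563) − F(0.126) = 0.95 gives [0.126, 0.563].
For comparison, the equal-tailed interval is [0.138, 0.578]; the HPD is narrower and shifted toward the mode.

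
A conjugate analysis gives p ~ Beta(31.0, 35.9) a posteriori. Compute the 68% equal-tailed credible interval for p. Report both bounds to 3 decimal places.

Posterior: Beta(31.0, 35.9).
Equal-tailed 68% interval: the 0.16 and 0.84 quantiles of Beta(31.0, 35.9).
Posterior mean ≈ 0.463, SD ≈ 0.061; a Normal approximation gives roughly [0.403, 0.524].
Exact: F⁻¹(0.16) = 0.403; F⁻¹(0.84) = 0.524.

[0.403, 0.524]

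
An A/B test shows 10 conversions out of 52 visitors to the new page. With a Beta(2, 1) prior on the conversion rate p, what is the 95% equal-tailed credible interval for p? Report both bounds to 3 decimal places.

Posterior: Beta(2+10, 1+42) = Beta(12, 43).
Equal-tailed 95% interval: the 0.025 and 0.975 quantiles of Beta(12, 43).
Posterior mean ≈ 0.218, SD ≈ 0.055; a Normal approximation gives roughly [0.110, 0.326].
Exact: F⁻¹(0.025) = 0.120; F⁻¹(0.975) = 0.335.

[0.120, 0.335]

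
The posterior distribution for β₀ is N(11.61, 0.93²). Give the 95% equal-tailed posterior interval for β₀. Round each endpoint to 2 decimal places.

[9.79, 13.43]

The posterior is symmetric, so the 95% equal-tailed interval is β₀ = 11.61 ± z·0.93 with z = 1.960.
Half-width: 1.960 × 0.93 = 1.82.
11.61 − 1.82 = 9.79; 11.61 + 1.82 = 13.43.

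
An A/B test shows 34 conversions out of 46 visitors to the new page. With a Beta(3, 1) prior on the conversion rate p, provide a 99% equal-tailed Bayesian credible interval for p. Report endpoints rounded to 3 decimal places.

[0.567, 0.878]

Posterior: Beta(3+34, 1+12) = Beta(37, 13).
Equal-tailed 99% interval: the 0.005 and 0.995 quantiles of Beta(37, 13).
Posterior mean ≈ 0.740, SD ≈ 0.061; a Normal approximation gives roughly [0.582, 0.898].
Exact: F⁻¹(0.005) = 0.567; F⁻¹(0.995) = 0.878.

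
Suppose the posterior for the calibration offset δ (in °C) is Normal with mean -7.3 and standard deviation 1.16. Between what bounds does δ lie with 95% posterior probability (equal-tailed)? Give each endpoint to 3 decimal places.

[-9.574, -5.026]

The posterior is symmetric, so the 95% equal-tailed interval is δ = -7.3 ± z·1.16 with z = 1.960.
Half-width: 1.960 × 1.16 = 2.274.
-7.3 − 2.274 = -9.574; -7.3 + 2.274 = -5.026.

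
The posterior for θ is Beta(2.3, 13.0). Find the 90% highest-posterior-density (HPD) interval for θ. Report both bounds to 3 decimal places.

The posterior is unimodal and skewed, so the HPD interval has equal density at both endpoints and is the shortest 90% interval.
Solving f(0.016) = f(0.279) with F(0.279) − F(0.016) = 0.90 gives [0.016, 0.279].
For comparison, the equal-tailed interval is [0.035, 0.319]; the HPD is narrower and shifted toward the mode.

[0.016, 0.279]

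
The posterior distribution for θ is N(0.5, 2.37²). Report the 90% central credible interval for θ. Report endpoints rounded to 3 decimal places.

[-3.398, 4.398]

The posterior is symmetric, so the 90% equal-tailed interval is θ = 0.5 ± z·2.37 with z = 1.645.
Half-width: 1.645 × 2.37 = 3.898.
0.5 − 3.898 = -3.398; 0.5 + 3.898 = 4.398.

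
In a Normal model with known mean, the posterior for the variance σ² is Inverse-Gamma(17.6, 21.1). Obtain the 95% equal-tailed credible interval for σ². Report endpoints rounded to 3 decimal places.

Inverse-Gamma(17.6, 21.1) quantiles: F⁻¹(0.025) and F⁻¹(0.975).
Equivalently, 1/σ² ~ Gamma(17.6, rate = 21.1); invert its 0.975 and 0.025 quantiles.
Posterior mean ≈ 1.271, SD ≈ 0.322; a Normal approximation gives roughly [0.640, 1.902].
Exact: lower = 0.790; upper = 2.036.

[0.790, 2.036]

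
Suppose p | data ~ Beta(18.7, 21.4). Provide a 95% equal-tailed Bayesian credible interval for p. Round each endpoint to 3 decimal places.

Posterior: Beta(18.7, 21.4).
Equal-tailed 95% interval: the 0.025 and 0.975 quantiles of Beta(18.7, 21.4).
Posterior mean ≈ 0.466, SD ≈ 0.078; a Normal approximation gives roughly [0.314, 0.619].
Exact: F⁻¹(0.025) = 0.316; F⁻¹(0.975) = 0.620.

[0.316, 0.620]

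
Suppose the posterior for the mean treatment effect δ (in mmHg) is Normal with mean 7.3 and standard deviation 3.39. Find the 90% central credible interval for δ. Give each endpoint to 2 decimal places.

[1.72, 12.88]

The posterior is symmetric, so the 90% equal-tailed interval is δ = 7.3 ± z·3.39 with z = 1.645.
Half-width: 1.645 × 3.39 = 5.58.
7.3 − 5.58 = 1.72; 7.3 + 5.58 = 12.88.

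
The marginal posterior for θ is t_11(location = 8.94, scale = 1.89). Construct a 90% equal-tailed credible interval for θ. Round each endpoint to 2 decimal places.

The t_11 distribution is symmetric; the 90% interval is 8.94 ± t·1.89 with t_{0.95,11} = 1.796.
Half-width: 1.796 × 1.89 = 3.39.
8.94 − 3.39 = 5.55; 8.94 + 3.39 = 12.33.

[5.55, 12.33]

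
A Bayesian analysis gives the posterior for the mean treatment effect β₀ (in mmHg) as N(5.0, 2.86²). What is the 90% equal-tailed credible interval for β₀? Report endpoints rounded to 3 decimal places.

The posterior is symmetric, so the 90% equal-tailed interval is β₀ = 5.0 ± z·2.86 with z = 1.645.
Half-width: 1.645 × 2.86 = 4.704.
5.0 − 4.704 = 0.296; 5.0 + 4.704 = 9.704.

[0.296, 9.704]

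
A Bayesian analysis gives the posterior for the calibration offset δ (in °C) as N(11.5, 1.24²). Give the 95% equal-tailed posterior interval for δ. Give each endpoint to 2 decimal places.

The posterior is symmetric, so the 95% equal-tailed interval is δ = 11.5 ± z·1.24 with z = 1.960.
Half-width: 1.960 × 1.24 = 2.43.
11.5 − 2.43 = 9.07; 11.5 + 2.43 = 13.93.

[9.07, 13.93]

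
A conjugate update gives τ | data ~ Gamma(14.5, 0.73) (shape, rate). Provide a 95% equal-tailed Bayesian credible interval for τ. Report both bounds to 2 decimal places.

[10.99, 31.32]

Posterior: Gamma(shape 14.5, rate 0.73).
Equal-tailed 95% interval: Gamma(14.5, 0.73) quantiles at 0.025 and 0.975.
Posterior mean ≈ 19.86, SD ≈ 5.22; a Normal approximation gives roughly [9.64, 30.09].
Exact: lower = 10.99; upper = 31.32.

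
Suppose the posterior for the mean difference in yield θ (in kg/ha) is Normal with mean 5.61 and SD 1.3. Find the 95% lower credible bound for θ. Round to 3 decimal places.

3.472

Need L with P(θ ≥ L) = 0.95: L = 5.61 − z_{0.05}·1.3.
z = 1.645; L = 5.61 − 1.645 × 1.3 = 3.472.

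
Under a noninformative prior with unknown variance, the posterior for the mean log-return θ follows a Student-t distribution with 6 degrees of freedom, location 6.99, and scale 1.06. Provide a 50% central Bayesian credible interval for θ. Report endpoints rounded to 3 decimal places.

The t_6 distribution is symmetric; the 50% interval is 6.99 ± t·1.06 with t_{0.75,6} = 0.718.
Half-width: 0.718 × 1.06 = 0.761.
6.99 − 0.761 = 6.229; 6.99 + 0.761 = 7.751.

[6.229, 7.751]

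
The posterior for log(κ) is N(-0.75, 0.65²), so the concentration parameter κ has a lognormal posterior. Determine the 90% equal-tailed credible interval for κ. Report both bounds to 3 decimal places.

[0.162, 1.376]

On the log scale the 90% interval is -0.75 ± 1.645 × 0.65 = [-1.8192, 0.3192].
Exponentiate: [e^-1.8192, e^0.3192] = [0.162, 1.376].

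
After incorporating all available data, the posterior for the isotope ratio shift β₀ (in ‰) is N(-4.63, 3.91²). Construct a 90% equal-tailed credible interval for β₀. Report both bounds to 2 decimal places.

The posterior is symmetric, so the 90% equal-tailed interval is β₀ = -4.63 ± z·3.91 with z = 1.645.
Half-width: 1.645 × 3.91 = 6.43.
-4.63 − 6.43 = -11.06; -4.63 + 6.43 = 1.80.

[-11.06, 1.80]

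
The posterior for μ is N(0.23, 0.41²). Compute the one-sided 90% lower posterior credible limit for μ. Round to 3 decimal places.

Need L with P(μ ≥ L) = 0.90: L = 0.23 − z_{0.1}·0.41.
z = 1.282; L = 0.23 − 1.282 × 0.41 = -0.295.

-0.295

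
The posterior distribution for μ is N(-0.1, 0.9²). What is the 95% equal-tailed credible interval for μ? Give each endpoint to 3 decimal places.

The posterior is symmetric, so the 95% equal-tailed interval is μ = -0.1 ± z·0.9 with z = 1.960.
Half-width: 1.960 × 0.9 = 1.764.
-0.1 − 1.764 = -1.864; -0.1 + 1.764 = 1.664.

[-1.864, 1.664]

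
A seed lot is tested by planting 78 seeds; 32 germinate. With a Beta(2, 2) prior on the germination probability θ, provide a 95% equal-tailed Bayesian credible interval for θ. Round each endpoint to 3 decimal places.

Posterior: Beta(2+32, 2+46) = Beta(34, 48).
Equal-tailed 95% interval: the 0.025 and 0.975 quantiles of Beta(34, 48).
Posterior mean ≈ 0.415, SD ≈ 0.054; a Normal approximation gives roughly [0.309, 0.521].
Exact: F⁻¹(0.025) = 0.311; F⁻¹(0.975) = 0.522.

[0.311, 0.522]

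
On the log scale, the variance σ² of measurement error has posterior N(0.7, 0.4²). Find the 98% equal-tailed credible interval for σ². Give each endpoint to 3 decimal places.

On the log scale the 98% interval is 0.7 ± 2.326 × 0.4 = [-0.2305, 1.6305].
Exponentiate: [e^-0.2305, e^1.6305] = [0.794, 5.107].

[0.794, 5.107]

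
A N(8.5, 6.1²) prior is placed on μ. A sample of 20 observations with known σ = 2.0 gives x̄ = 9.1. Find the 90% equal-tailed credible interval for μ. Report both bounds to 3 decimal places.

[8.363, 9.830]

Posterior precision = 1/6.1² + 20/2.0² = 0.0269 + 5.0000 = 5.0269, so posterior SD = 0.4460.
Posterior mean = (8.5/6.1² + 20·9.1/2.0²) / 5.0269 = 9.0968.
Interval: 9.0968 ± 1.645 × 0.4460 → [8.363, 9.830].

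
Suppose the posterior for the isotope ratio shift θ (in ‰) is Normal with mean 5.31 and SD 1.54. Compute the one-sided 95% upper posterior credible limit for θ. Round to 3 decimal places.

Need U with P(θ ≤ U) = 0.95: U = 5.31 + z_{0.05}·1.54.
z = 1.645; U = 5.31 + 1.645 × 1.54 = 7.843.

7.843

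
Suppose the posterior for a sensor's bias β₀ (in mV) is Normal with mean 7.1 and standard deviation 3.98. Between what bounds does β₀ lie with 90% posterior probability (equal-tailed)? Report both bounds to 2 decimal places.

The posterior is symmetric, so the 90% equal-tailed interval is β₀ = 7.1 ± z·3.98 with z = 1.645.
Half-width: 1.645 × 3.98 = 6.55.
7.1 − 6.55 = 0.55; 7.1 + 6.55 = 13.65.

[0.55, 13.65]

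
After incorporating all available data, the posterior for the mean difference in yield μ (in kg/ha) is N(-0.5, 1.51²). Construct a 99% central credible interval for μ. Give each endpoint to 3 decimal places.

The posterior is symmetric, so the 99% equal-tailed interval is μ = -0.5 ± z·1.51 with z = 2.576.
Half-width: 2.576 × 1.51 = 3.890.
-0.5 − 3.890 = -4.390; -0.5 + 3.890 = 3.390.

[-4.390, 3.390]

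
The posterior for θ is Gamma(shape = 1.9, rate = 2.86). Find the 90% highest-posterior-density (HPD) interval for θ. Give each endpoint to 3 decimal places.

[0.021, 1.319]

The posterior is unimodal and skewed, so the HPD interval has equal density at both endpoints and is the shortest 90% interval.
Solving f(0.021) = f(1.319) with F(1.319) − F(0.021) = 0.90 gives [0.021, 1.319].
For comparison, the equal-tailed interval is [0.110, 1.602]; the HPD is narrower and shifted toward the mode.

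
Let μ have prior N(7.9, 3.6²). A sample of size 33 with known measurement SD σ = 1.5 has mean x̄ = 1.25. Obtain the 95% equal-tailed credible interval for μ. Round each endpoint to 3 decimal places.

Posterior precision = 1/3.6² + 33/1.5² = 0.0772 + 14.6667 = 14.7438, so posterior SD = 0.2604.
Posterior mean = (7.9/3.6² + 33·1.25/1.5²) / 14.7438 = 1.2848.
Interval: 1.2848 ± 1.960 × 0.2604 → [0.774, 1.795].

[0.774, 1.795]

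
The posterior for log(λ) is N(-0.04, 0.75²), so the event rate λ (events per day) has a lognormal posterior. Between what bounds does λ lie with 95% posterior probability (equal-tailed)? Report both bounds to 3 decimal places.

On the log scale the 95% interval is -0.04 ± 1.960 × 0.75 = [-1.5100, 1.4300].
Exponentiate: [e^-1.5100, e^1.4300] = [0.221, 4.179].

[0.221, 4.179]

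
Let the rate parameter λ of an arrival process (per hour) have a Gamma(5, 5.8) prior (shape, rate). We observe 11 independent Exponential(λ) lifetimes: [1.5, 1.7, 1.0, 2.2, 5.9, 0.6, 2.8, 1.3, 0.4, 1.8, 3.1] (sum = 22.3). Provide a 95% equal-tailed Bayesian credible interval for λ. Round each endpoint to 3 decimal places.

[0.325, 0.880]

Posterior: Gamma(5+11, 5.8+22.3) = Gamma(16, 28.1) (shape, rate).
Equal-tailed 95% interval: Gamma(16, 28.1) quantiles at 0.025 and 0.975.
Posterior mean ≈ 0.569, SD ≈ 0.142; a Normal approximation gives roughly [0.290, 0.848].
Exact: lower = 0.325; upper = 0.880.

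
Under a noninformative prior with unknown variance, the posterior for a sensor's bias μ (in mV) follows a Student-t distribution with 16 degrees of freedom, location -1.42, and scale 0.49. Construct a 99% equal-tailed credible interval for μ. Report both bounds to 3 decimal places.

The t_16 distribution is symmetric; the 99% interval is -1.42 ± t·0.49 with t_{0.995,16} = 2.921.
Half-width: 2.921 × 0.49 = 1.431.
-1.42 − 1.431 = -2.851; -1.42 + 1.431 = 0.011.

[-2.851, 0.011]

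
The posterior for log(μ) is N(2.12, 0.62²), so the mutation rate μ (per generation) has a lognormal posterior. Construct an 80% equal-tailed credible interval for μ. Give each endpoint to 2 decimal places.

On the log scale the 80% interval is 2.12 ± 1.282 × 0.62 = [1.3254, 2.9146].
Exponentiate: [e^1.3254, e^2.9146] = [3.76, 18.44].

[3.76, 18.44]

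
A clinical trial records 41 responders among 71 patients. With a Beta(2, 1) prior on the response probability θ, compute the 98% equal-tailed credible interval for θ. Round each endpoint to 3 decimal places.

[0.446, 0.709]

Posterior: Beta(2+41, 1+30) = Beta(43, 31).
Equal-tailed 98% interval: the 0.01 and 0.99 quantiles of Beta(43, 31).
Posterior mean ≈ 0.581, SD ≈ 0.057; a Normal approximation gives roughly [0.449, 0.714].
Exact: F⁻¹(0.01) = 0.446; F⁻¹(0.99) = 0.709.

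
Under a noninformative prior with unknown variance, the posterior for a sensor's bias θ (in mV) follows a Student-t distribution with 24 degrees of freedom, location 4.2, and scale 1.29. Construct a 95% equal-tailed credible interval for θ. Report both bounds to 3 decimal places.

[1.538, 6.862]

The t_24 distribution is symmetric; the 95% interval is 4.2 ± t·1.29 with t_{0.975,24} = 2.064.
Half-width: 2.064 × 1.29 = 2.662.
4.2 − 2.662 = 1.538; 4.2 + 2.662 = 6.862.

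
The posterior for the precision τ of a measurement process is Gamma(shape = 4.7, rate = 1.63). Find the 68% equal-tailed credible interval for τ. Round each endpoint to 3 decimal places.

Posterior: Gamma(shape 4.7, rate 1.63).
Equal-tailed 68% interval: Gamma(4.7, 1.63) quantiles at 0.16 and 0.84.
Posterior mean ≈ 2.883, SD ≈ 1.330; a Normal approximation gives roughly [1.561, 4.206].
Exact: lower = 1.607; upper = 4.158.

[1.607, 4.158]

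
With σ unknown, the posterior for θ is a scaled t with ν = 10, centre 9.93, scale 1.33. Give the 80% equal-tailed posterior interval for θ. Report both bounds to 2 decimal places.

[8.10, 11.76]

The t_10 distribution is symmetric; the 80% interval is 9.93 ± t·1.33 with t_{0.9,10} = 1.372.
Half-width: 1.372 × 1.33 = 1.83.
9.93 − 1.83 = 8.10; 9.93 + 1.83 = 11.76.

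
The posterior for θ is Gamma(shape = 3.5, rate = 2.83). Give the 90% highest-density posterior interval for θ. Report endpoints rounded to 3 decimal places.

[0.239, 2.198]

The posterior is unimodal and skewed, so the HPD interval has equal density at both endpoints and is the shortest 90% interval.
Solving f(0.239) = f(2.198) with F(2.198) − F(0.239) = 0.90 gives [0.239, 2.198].
For comparison, the equal-tailed interval is [0.383, 2.485]; the HPD is narrower and shifted toward the mode.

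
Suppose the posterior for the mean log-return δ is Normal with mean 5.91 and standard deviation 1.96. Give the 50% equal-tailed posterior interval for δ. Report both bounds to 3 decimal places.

The posterior is symmetric, so the 50% equal-tailed interval is δ = 5.91 ± z·1.96 with z = 0.674.
Half-width: 0.674 × 1.96 = 1.322.
5.91 − 1.322 = 4.588; 5.91 + 1.322 = 7.232.

[4.588, 7.232]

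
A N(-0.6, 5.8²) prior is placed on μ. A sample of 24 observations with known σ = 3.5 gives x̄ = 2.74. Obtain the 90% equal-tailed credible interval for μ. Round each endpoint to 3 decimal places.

[1.524, 3.856]

Posterior precision = 1/5.8² + 24/3.5² = 0.0297 + 1.9592 = 1.9889, so posterior SD = 0.7091.
Posterior mean = (-0.6/5.8² + 24·2.74/3.5²) / 1.9889 = 2.6901.
Interval: 2.6901 ± 1.645 × 0.7091 → [1.524, 3.856].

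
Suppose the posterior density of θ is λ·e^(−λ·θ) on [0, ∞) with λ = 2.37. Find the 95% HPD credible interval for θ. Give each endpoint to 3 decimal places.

The exponential density is strictly decreasing on [0, ∞), so the HPD interval is anchored at 0: [0, q] with P(θ ≤ q) = 0.95.
q = −ln(1 − 0.95) / 2.37 = 2.9957 / 2.37 = 1.264.

[0.000, 1.264]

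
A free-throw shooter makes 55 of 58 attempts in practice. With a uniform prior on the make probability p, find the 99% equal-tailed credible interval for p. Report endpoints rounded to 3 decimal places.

[0.826, 0.988]

Posterior: Beta(1+55, 1+3) = Beta(56, 4).
Equal-tailed 99% interval: the 0.005 and 0.995 quantiles of Beta(56, 4).
Posterior mean ≈ 0.933, SD ≈ 0.032; a Normal approximation gives roughly [0.851, 1.016].
Exact: F⁻¹(0.005) = 0.826; F⁻¹(0.995) = 0.988.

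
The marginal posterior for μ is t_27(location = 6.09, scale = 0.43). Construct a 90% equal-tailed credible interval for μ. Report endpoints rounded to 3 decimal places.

[5.358, 6.822]

The t_27 distribution is symmetric; the 90% interval is 6.09 ± t·0.43 with t_{0.95,27} = 1.703.
Half-width: 1.703 × 0.43 = 0.732.
6.09 − 0.732 = 5.358; 6.09 + 0.732 = 6.822.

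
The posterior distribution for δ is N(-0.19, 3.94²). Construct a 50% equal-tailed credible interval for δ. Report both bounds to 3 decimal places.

[-2.847, 2.467]

The posterior is symmetric, so the 50% equal-tailed interval is δ = -0.19 ± z·3.94 with z = 0.674.
Half-width: 0.674 × 3.94 = 2.657.
-0.19 − 2.657 = -2.847; -0.19 + 2.657 = 2.467.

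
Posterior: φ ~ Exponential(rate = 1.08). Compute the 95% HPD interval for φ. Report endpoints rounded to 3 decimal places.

[0.000, 2.774]

The exponential density is strictly decreasing on [0, ∞), so the HPD interval is anchored at 0: [0, q] with P(φ ≤ q) = 0.95.
q = −ln(1 − 0.95) / 1.08 = 2.9957 / 1.08 = 2.774.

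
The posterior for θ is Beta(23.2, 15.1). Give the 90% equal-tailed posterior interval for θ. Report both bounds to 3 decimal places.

[0.474, 0.731]

Posterior: Beta(23.2, 15.1).
Equal-tailed 90% interval: the 0.05 and 0.95 quantiles of Beta(23.2, 15.1).
Posterior mean ≈ 0.606, SD ≈ 0.078; a Normal approximation gives roughly [0.478, 0.734].
Exact: F⁻¹(0.05) = 0.474; F⁻¹(0.95) = 0.731.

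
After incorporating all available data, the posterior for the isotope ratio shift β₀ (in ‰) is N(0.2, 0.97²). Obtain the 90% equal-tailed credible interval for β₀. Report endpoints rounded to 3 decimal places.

The posterior is symmetric, so the 90% equal-tailed interval is β₀ = 0.2 ± z·0.97 with z = 1.645.
Half-width: 1.645 × 0.97 = 1.596.
0.2 − 1.596 = -1.396; 0.2 + 1.596 = 1.796.

[-1.396, 1.796]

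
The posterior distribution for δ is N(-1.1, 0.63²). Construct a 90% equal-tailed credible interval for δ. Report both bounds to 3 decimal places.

The posterior is symmetric, so the 90% equal-tailed interval is δ = -1.1 ± z·0.63 with z = 1.645.
Half-width: 1.645 × 0.63 = 1.036.
-1.1 − 1.036 = -2.136; -1.1 + 1.036 = -0.064.

[-2.136, -0.064]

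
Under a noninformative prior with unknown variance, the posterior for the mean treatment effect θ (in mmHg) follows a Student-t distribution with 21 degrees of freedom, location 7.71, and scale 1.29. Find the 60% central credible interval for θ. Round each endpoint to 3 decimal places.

[6.602, 8.818]

The t_21 distribution is symmetric; the 60% interval is 7.71 ± t·1.29 with t_{0.8,21} = 0.859.
Half-width: 0.859 × 1.29 = 1.108.
7.71 − 1.108 = 6.602; 7.71 + 1.108 = 8.818.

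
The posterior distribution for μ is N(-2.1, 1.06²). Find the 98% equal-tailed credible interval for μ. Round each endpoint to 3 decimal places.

The posterior is symmetric, so the 98% equal-tailed interval is μ = -2.1 ± z·1.06 with z = 2.326.
Half-width: 2.326 × 1.06 = 2.466.
-2.1 − 2.466 = -4.566; -2.1 + 2.466 = 0.366.

[-4.566, 0.366]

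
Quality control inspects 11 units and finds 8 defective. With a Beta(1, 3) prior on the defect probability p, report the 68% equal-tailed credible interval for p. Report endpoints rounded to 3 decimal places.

[0.474, 0.725]

Posterior: Beta(1+8, 3+3) = Beta(9, 6).
Equal-tailed 68% interval: the 0.16 and 0.84 quantiles of Beta(9, 6).
Posterior mean ≈ 0.600, SD ≈ 0.122; a Normal approximation gives roughly [0.478, 0.722].
Exact: F⁻¹(0.16) = 0.474; F⁻¹(0.84) = 0.725.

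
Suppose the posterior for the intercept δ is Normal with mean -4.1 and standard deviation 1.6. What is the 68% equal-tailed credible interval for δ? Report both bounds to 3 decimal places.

The posterior is symmetric, so the 68% equal-tailed interval is δ = -4.1 ± z·1.6 with z = 0.994.
Half-width: 0.994 × 1.6 = 1.591.
-4.1 − 1.591 = -5.691; -4.1 + 1.591 = -2.509.

[-5.691, -2.509]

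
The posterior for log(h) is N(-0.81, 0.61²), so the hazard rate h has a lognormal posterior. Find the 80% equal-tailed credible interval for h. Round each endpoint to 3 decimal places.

[0.204, 0.972]

On the log scale the 80% interval is -0.81 ± 1.282 × 0.61 = [-1.5917, -0.0283].
Exponentiate: [e^-1.5917, e^-0.0283] = [0.204, 0.972].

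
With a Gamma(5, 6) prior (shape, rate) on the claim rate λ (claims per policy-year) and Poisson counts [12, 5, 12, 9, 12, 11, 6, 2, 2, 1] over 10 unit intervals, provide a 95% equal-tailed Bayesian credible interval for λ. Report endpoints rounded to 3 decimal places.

[3.798, 5.945]

Posterior: Gamma(5+72, 6+10) = Gamma(77, 16) (shape, rate).
Equal-tailed 95% interval: Gamma(77, 16) quantiles at 0.025 and 0.975.
Posterior mean ≈ 4.812, SD ≈ 0.548; a Normal approximation gives roughly [3.738, 5.887].
Exact: lower = 3.798; upper = 5.945.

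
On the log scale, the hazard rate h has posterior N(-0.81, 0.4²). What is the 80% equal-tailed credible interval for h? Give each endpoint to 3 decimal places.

On the log scale the 80% interval is -0.81 ± 1.282 × 0.4 = [-1.3226, -0.2974].
Exponentiate: [e^-1.3226, e^-0.2974] = [0.266, 0.743].

[0.266, 0.743]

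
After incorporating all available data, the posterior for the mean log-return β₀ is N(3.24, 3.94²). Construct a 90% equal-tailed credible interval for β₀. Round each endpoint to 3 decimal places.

[-3.241, 9.721]

The posterior is symmetric, so the 90% equal-tailed interval is β₀ = 3.24 ± z·3.94 with z = 1.645.
Half-width: 1.645 × 3.94 = 6.481.
3.24 − 6.481 = -3.241; 3.24 + 6.481 = 9.721.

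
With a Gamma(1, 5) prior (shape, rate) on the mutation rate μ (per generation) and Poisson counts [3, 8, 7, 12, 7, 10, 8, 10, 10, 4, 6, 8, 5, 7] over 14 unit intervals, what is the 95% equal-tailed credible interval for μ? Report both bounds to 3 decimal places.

[4.568, 6.690]

Posterior: Gamma(1+105, 5+14) = Gamma(106, 19) (shape, rate).
Equal-tailed 95% interval: Gamma(106, 19) quantiles at 0.025 and 0.975.
Posterior mean ≈ 5.579, SD ≈ 0.542; a Normal approximation gives roughly [4.517, 6.641].
Exact: lower = 4.568; upper = 6.690.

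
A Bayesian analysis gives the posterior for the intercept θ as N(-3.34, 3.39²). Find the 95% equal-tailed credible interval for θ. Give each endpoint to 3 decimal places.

[-9.984, 3.304]

The posterior is symmetric, so the 95% equal-tailed interval is θ = -3.34 ± z·3.39 with z = 1.960.
Half-width: 1.960 × 3.39 = 6.644.
-3.34 − 6.644 = -9.984; -3.34 + 6.644 = 3.304.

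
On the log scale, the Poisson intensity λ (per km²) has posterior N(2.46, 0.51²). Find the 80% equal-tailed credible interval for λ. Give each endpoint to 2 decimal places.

[6.09, 22.50]

On the log scale the 80% interval is 2.46 ± 1.282 × 0.51 = [1.8064, 3.1136].
Exponentiate: [e^1.8064, e^3.1136] = [6.09, 22.50].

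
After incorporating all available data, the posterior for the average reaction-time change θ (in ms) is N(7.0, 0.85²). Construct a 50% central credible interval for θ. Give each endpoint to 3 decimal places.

[6.427, 7.573]

The posterior is symmetric, so the 50% equal-tailed interval is θ = 7.0 ± z·0.85 with z = 0.674.
Half-width: 0.674 × 0.85 = 0.573.
7.0 − 0.573 = 6.427; 7.0 + 0.573 = 7.573.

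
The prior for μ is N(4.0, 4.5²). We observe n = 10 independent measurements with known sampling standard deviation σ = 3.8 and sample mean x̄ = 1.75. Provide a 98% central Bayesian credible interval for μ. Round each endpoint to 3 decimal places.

[-0.801, 4.601]

Posterior precision = 1/4.5² + 10/3.8² = 0.0494 + 0.6925 = 0.7419, so posterior SD = 1.1610.
Posterior mean = (4.0/4.5² + 10·1.75/3.8²) / 0.7419 = 1.8998.
Interval: 1.8998 ± 2.326 × 1.1610 → [-0.801, 4.601].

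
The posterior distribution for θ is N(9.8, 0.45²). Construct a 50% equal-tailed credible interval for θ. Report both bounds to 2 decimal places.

The posterior is symmetric, so the 50% equal-tailed interval is θ = 9.8 ± z·0.45 with z = 0.674.
Half-width: 0.674 × 0.45 = 0.30.
9.8 − 0.30 = 9.50; 9.8 + 0.30 = 10.10.

[9.50, 10.10]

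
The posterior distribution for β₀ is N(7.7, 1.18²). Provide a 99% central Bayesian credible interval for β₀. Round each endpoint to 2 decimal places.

The posterior is symmetric, so the 99% equal-tailed interval is β₀ = 7.7 ± z·1.18 with z = 2.576.
Half-width: 2.576 × 1.18 = 3.04.
7.7 − 3.04 = 4.66; 7.7 + 3.04 = 10.74.

[4.66, 10.74]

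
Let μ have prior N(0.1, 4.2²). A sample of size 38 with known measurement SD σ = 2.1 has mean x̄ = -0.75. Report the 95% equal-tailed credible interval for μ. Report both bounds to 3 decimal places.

Posterior precision = 1/4.2² + 38/2.1² = 0.0567 + 8.6168 = 8.6735, so posterior SD = 0.3395.
Posterior mean = (0.1/4.2² + 38·-0.75/2.1²) / 8.6735 = -0.7444.
Interval: -0.7444 ± 1.960 × 0.3395 → [-1.410, -0.079].

[-1.410, -0.079]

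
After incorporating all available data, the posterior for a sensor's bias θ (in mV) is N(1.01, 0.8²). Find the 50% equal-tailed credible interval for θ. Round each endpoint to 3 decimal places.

[0.470, 1.550]

The posterior is symmetric, so the 50% equal-tailed interval is θ = 1.01 ± z·0.8 with z = 0.674.
Half-width: 0.674 × 0.8 = 0.540.
1.01 − 0.540 = 0.470; 1.01 + 0.540 = 1.550.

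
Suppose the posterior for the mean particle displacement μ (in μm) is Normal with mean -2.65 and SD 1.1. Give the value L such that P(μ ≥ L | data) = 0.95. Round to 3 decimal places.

Need L with P(μ ≥ L) = 0.95: L = -2.65 − z_{0.05}·1.1.
z = 1.645; L = -2.65 − 1.645 × 1.1 = -4.459.

-4.459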